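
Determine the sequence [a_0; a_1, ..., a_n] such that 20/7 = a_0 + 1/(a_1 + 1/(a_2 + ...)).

[2; 1, 6]

Run the Euclidean algorithm on 20 and 7; the successive quotients are the partial quotients a_0, a_1, ... (each step inverts the fractional part left over by the previous one):
  20 = 2*7 + 6, so a_0 = 2.
  7 = 1*6 + 1, so a_1 = 1.
  6 = 6*1 + 0, so a_2 = 6.
The remainder reaches 0 after 3 divisions, so the expansion has 3 partial quotients, read off in order.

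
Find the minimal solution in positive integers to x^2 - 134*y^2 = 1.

(x, y) = (145925, 12606)

First expand sqrt(134) as a continued fraction. With x_i = (sqrt(134) + m_i)/d_i and (m_0, d_0) = (0, 1): a_0 = floor(sqrt(134)) = 11, since 11^2 = 121 <= 134 < 144 = 12^2.
Iterate m_{i+1} = d_i*a_i - m_i, d_{i+1} = (134 - m_{i+1}^2)/d_i, a_{i+1} = floor((a_0 + m_{i+1})/d_{i+1}):
  m_1 = 1*11 - 0 = 11, d_1 = (134 - 11^2)/1 = 13/1 = 13, a_1 = floor((11 + 11)/13) = 1.
  m_2 = 13*1 - 11 = 2, d_2 = (134 - 2^2)/13 = 130/13 = 10, a_2 = floor((11 + 2)/10) = 1.
  m_3 = 10*1 - 2 = 8, d_3 = (134 - 8^2)/10 = 70/10 = 7, a_3 = floor((11 + 8)/7) = 2.
  m_4 = 7*2 - 8 = 6, d_4 = (134 - 6^2)/7 = 98/7 = 14, a_4 = floor((11 + 6)/14) = 1.
  m_5 = 14*1 - 6 = 8, d_5 = (134 - 8^2)/14 = 70/14 = 5, a_5 = floor((11 + 8)/5) = 3.
  m_6 = 5*3 - 8 = 7, d_6 = (134 - 7^2)/5 = 85/5 = 17, a_6 = floor((11 + 7)/17) = 1.
  m_7 = 17*1 - 7 = 10, d_7 = (134 - 10^2)/17 = 34/17 = 2, a_7 = floor((11 + 10)/2) = 10.
  m_8 = 2*10 - 10 = 10, d_8 = (134 - 10^2)/2 = 34/2 = 17, a_8 = floor((11 + 10)/17) = 1.
  m_9 = 17*1 - 10 = 7, d_9 = (134 - 7^2)/17 = 85/17 = 5, a_9 = floor((11 + 7)/5) = 3.
  m_10 = 5*3 - 7 = 8, d_10 = (134 - 8^2)/5 = 70/5 = 14, a_10 = floor((11 + 8)/14) = 1.
  m_11 = 14*1 - 8 = 6, d_11 = (134 - 6^2)/14 = 98/14 = 7, a_11 = floor((11 + 6)/7) = 2.
  m_12 = 7*2 - 6 = 8, d_12 = (134 - 8^2)/7 = 70/7 = 10, a_12 = floor((11 + 8)/10) = 1.
  m_13 = 10*1 - 8 = 2, d_13 = (134 - 2^2)/10 = 130/10 = 13, a_13 = floor((11 + 2)/13) = 1.
  m_14 = 13*1 - 2 = 11, d_14 = (134 - 11^2)/13 = 13/13 = 1, a_14 = floor((11 + 11)/1) = 22.
  m_15 = 1*22 - 11 = 11, d_15 = (134 - 11^2)/1 = 13/1 = 13: (m_15, d_15) = (m_1, d_1) = (11, 13), so from here the quotients repeat a_1, ..., a_14; the period length is 14.
So sqrt(134) = [11; (1, 1, 2, 1, 3, 1, 10, 1, 3, 1, 2, 1, 1, 22)] with period length k = 14.
k is even, so the fundamental solution of x^2 - 134y^2 = 1 is (p_{k-1}, q_{k-1}) = (p_13, q_13); compute convergents through index 13.
Convergents (p_i = a_i*p_{i-1} + p_{i-2}, q_i = a_i*q_{i-1} + q_{i-2} with p_{-2}=0, p_{-1}=1, q_{-2}=1, q_{-1}=0):
  i=0: a_0=11, p_0 = 11*1 + 0 = 11, q_0 = 11*0 + 1 = 1.
  i=1: a_1=1, p_1 = 1*11 + 1 = 12, q_1 = 1*1 + 0 = 1.
  i=2: a_2=1, p_2 = 1*12 + 11 = 23, q_2 = 1*1 + 1 = 2.
  i=3: a_3=2, p_3 = 2*23 + 12 = 58, q_3 = 2*2 + 1 = 5.
  i=4: a_4=1, p_4 = 1*58 + 23 = 81, q_4 = 1*5 + 2 = 7.
  i=5: a_5=3, p_5 = 3*81 + 58 = 301, q_5 = 3*7 + 5 = 26.
  i=6: a_6=1, p_6 = 1*301 + 81 = 382, q_6 = 1*26 + 7 = 33.
  i=7: a_7=10, p_7 = 10*382 + 301 = 4121, q_7 = 10*33 + 26 = 356.
  i=8: a_8=1, p_8 = 1*4121 + 382 = 4503, q_8 = 1*356 + 33 = 389.
  i=9: a_9=3, p_9 = 3*4503 + 4121 = 17630, q_9 = 3*389 + 356 = 1523.
  i=10: a_10=1, p_10 = 1*17630 + 4503 = 22133, q_10 = 1*1523 + 389 = 1912.
  i=11: a_11=2, p_11 = 2*22133 + 17630 = 61896, q_11 = 2*1912 + 1523 = 5347.
  i=12: a_12=1, p_12 = 1*61896 + 22133 = 84029, q_12 = 1*5347 + 1912 = 7259.
  i=13: a_13=1, p_13 = 1*84029 + 61896 = 145925, q_13 = 1*7259 + 5347 = 12606.
Check: 145925^2 - 134*12606^2 = 21294105625 - 21294105624 = 1, so (x, y) = (145925, 12606) solves the equation, and by the theorem it is the least positive solution.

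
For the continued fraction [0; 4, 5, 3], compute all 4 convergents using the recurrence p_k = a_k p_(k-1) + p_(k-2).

0/1, 1/4, 5/21, 16/67

Using the convergent recurrence p_i = a_i*p_{i-1} + p_{i-2}, q_i = a_i*q_{i-1} + q_{i-2} with p_{-2}=0, p_{-1}=1, q_{-2}=1, q_{-1}=0:
  i=0: a_0=0, p_0 = 0*1 + 0 = 0, q_0 = 0*0 + 1 = 1.
  i=1: a_1=4, p_1 = 4*0 + 1 = 1, q_1 = 4*1 + 0 = 4.
  i=2: a_2=5, p_2 = 5*1 + 0 = 5, q_2 = 5*4 + 1 = 21.
  i=3: a_3=3, p_3 = 3*5 + 1 = 16, q_3 = 3*21 + 4 = 67.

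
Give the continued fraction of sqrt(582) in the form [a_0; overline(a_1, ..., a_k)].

[24; overline(8, 48)]

Write x_i = (sqrt(582) + m_i)/d_i with (m_0, d_0) = (0, 1). a_0 = floor(sqrt(582)) = 24, since 24^2 = 576 <= 582 < 625 = 25^2.
Iterate m_{i+1} = d_i*a_i - m_i, d_{i+1} = (582 - m_{i+1}^2)/d_i, a_{i+1} = floor((a_0 + m_{i+1})/d_{i+1}):
  m_1 = 1*24 - 0 = 24, d_1 = (582 - 24^2)/1 = 6/1 = 6, a_1 = floor((24 + 24)/6) = 8.
  m_2 = 6*8 - 24 = 24, d_2 = (582 - 24^2)/6 = 6/6 = 1, a_2 = floor((24 + 24)/1) = 48.
  m_3 = 1*48 - 24 = 24, d_3 = (582 - 24^2)/1 = 6/1 = 6: (m_3, d_3) = (m_1, d_1) = (24, 6), so from here the quotients repeat a_1, a_2; the period length is 2.
Hence the expansion of sqrt(582) is a_0 = 24 followed by the repeating block 8, 48 (period 2).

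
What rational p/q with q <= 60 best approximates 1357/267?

249/49

Expand x = 1357/267 as a continued fraction with the Euclidean algorithm:
  1357 = 5*267 + 22, so a_0 = 5.
  267 = 12*22 + 3, so a_1 = 12.
  22 = 7*3 + 1, so a_2 = 7.
  3 = 3*1 + 0, so a_3 = 3.
so x = [5; 12, 7, 3].
Convergents (p_i = a_i*p_{i-1} + p_{i-2}, q_i = a_i*q_{i-1} + q_{i-2} with p_{-2}=0, p_{-1}=1, q_{-2}=1, q_{-1}=0), until the denominator exceeds 60:
  i=0: a_0=5, p_0 = 5*1 + 0 = 5, q_0 = 5*0 + 1 = 1.
  i=1: a_1=12, p_1 = 12*5 + 1 = 61, q_1 = 12*1 + 0 = 12.
  i=2: a_2=7, p_2 = 7*61 + 5 = 432, q_2 = 7*12 + 1 = 85.
q_2 = 85 > 60, so the last convergent with denominator <= 60 is p_1/q_1 = 61/12.
The closest fraction with denominator <= 60 is either p_1/q_1 or the intermediate fraction (k*p_1 + p_0)/(k*q_1 + q_0) with the largest k >= 1 whose denominator stays <= 60; these approach x as k grows, and every other convergent or intermediate fraction in range is farther away.
Largest k: floor((60 - q_0)/q_1) = floor((60 - 1)/12) = 4.
That gives (4*61 + 5)/(4*12 + 1) = 249/49.
Compare the errors: |x - 61/12| = |1357*12 - 61*267|/(267*12) = 3/3204, and |x - 249/49| = |1357*49 - 249*267|/(267*49) = 10/13083.
Cross-multiplying, 10*3204 = 32040 < 39249 = 3*13083, so 10/13083 is smaller: the intermediate fraction 249/49 is closer to x than 61/12.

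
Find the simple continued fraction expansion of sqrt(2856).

[53; (2, 3, 1, 3, 2, 106)]

Write x_i = (sqrt(2856) + m_i)/d_i with (m_0, d_0) = (0, 1). a_0 = floor(sqrt(2856)) = 53, since 53^2 = 2809 <= 2856 < 2916 = 54^2.
Iterate m_{i+1} = d_i*a_i - m_i, d_{i+1} = (2856 - m_{i+1}^2)/d_i, a_{i+1} = floor((a_0 + m_{i+1})/d_{i+1}):
  m_1 = 1*53 - 0 = 53, d_1 = (2856 - 53^2)/1 = 47/1 = 47, a_1 = floor((53 + 53)/47) = 2.
  m_2 = 47*2 - 53 = 41, d_2 = (2856 - 41^2)/47 = 1175/47 = 25, a_2 = floor((53 + 41)/25) = 3.
  m_3 = 25*3 - 41 = 34, d_3 = (2856 - 34^2)/25 = 1700/25 = 68, a_3 = floor((53 + 34)/68) = 1.
  m_4 = 68*1 - 34 = 34, d_4 = (2856 - 34^2)/68 = 1700/68 = 25, a_4 = floor((53 + 34)/25) = 3.
  m_5 = 25*3 - 34 = 41, d_5 = (2856 - 41^2)/25 = 1175/25 = 47, a_5 = floor((53 + 41)/47) = 2.
  m_6 = 47*2 - 41 = 53, d_6 = (2856 - 53^2)/47 = 47/47 = 1, a_6 = floor((53 + 53)/1) = 106.
  m_7 = 1*106 - 53 = 53, d_7 = (2856 - 53^2)/1 = 47/1 = 47: (m_7, d_7) = (m_1, d_1) = (53, 47), so from here the quotients repeat a_1, ..., a_6; the period length is 6.
Hence the expansion of sqrt(2856) is a_0 = 53 followed by the repeating block 2, 3, 1, 3, 2, 106 (period 6).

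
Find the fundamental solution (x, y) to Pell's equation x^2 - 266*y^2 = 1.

First expand sqrt(266) as a continued fraction. With x_i = (sqrt(266) + m_i)/d_i and (m_0, d_0) = (0, 1): a_0 = floor(sqrt(266)) = 16, since 16^2 = 256 <= 266 < 289 = 17^2.
Iterate m_{i+1} = d_i*a_i - m_i, d_{i+1} = (266 - m_{i+1}^2)/d_i, a_{i+1} = floor((a_0 + m_{i+1})/d_{i+1}):
  m_1 = 1*16 - 0 = 16, d_1 = (266 - 16^2)/1 = 10/1 = 10, a_1 = floor((16 + 16)/10) = 3.
  m_2 = 10*3 - 16 = 14, d_2 = (266 - 14^2)/10 = 70/10 = 7, a_2 = floor((16 + 14)/7) = 4.
  m_3 = 7*4 - 14 = 14, d_3 = (266 - 14^2)/7 = 70/7 = 10, a_3 = floor((16 + 14)/10) = 3.
  m_4 = 10*3 - 14 = 16, d_4 = (266 - 16^2)/10 = 10/10 = 1, a_4 = floor((16 + 16)/1) = 32.
  m_5 = 1*32 - 16 = 16, d_5 = (266 - 16^2)/1 = 10/1 = 10: (m_5, d_5) = (m_1, d_1) = (16, 10), so from here the quotients repeat a_1, ..., a_4; the period length is 4.
So sqrt(266) = [16; (3, 4, 3, 32)] with period length k = 4.
k is even, so the fundamental solution of x^2 - 266y^2 = 1 is (p_{k-1}, q_{k-1}) = (p_3, q_3); compute convergents through index 3.
Convergents (p_i = a_i*p_{i-1} + p_{i-2}, q_i = a_i*q_{i-1} + q_{i-2} with p_{-2}=0, p_{-1}=1, q_{-2}=1, q_{-1}=0):
  i=0: a_0=16, p_0 = 16*1 + 0 = 16, q_0 = 16*0 + 1 = 1.
  i=1: a_1=3, p_1 = 3*16 + 1 = 49, q_1 = 3*1 + 0 = 3.
  i=2: a_2=4, p_2 = 4*49 + 16 = 212, q_2 = 4*3 + 1 = 13.
  i=3: a_3=3, p_3 = 3*212 + 49 = 685, q_3 = 3*13 + 3 = 42.
Check: 685^2 - 266*42^2 = 469225 - 469224 = 1, so (x, y) = (685, 42) solves the equation, and by the theorem it is the least positive solution.

(x, y) = (685, 42)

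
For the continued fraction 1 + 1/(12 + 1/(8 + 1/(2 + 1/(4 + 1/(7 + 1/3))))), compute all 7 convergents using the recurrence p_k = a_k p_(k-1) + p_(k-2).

1/1, 13/12, 105/97, 223/206, 997/921, 7202/6653, 22603/20880

Using the convergent recurrence p_i = a_i*p_{i-1} + p_{i-2}, q_i = a_i*q_{i-1} + q_{i-2} with p_{-2}=0, p_{-1}=1, q_{-2}=1, q_{-1}=0:
  i=0: a_0=1, p_0 = 1*1 + 0 = 1, q_0 = 1*0 + 1 = 1.
  i=1: a_1=12, p_1 = 12*1 + 1 = 13, q_1 = 12*1 + 0 = 12.
  i=2: a_2=8, p_2 = 8*13 + 1 = 105, q_2 = 8*12 + 1 = 97.
  i=3: a_3=2, p_3 = 2*105 + 13 = 223, q_3 = 2*97 + 12 = 206.
  i=4: a_4=4, p_4 = 4*223 + 105 = 997, q_4 = 4*206 + 97 = 921.
  i=5: a_5=7, p_5 = 7*997 + 223 = 7202, q_5 = 7*921 + 206 = 6653.
  i=6: a_6=3, p_6 = 3*7202 + 997 = 22603, q_6 = 3*6653 + 921 = 20880.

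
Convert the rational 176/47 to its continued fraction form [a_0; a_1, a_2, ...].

[3; 1, 2, 1, 11]

Run the Euclidean algorithm on 176 and 47; the successive quotients are the partial quotients a_0, a_1, ... (each step inverts the fractional part left over by the previous one):
  176 = 3*47 + 35, so a_0 = 3.
  47 = 1*35 + 12, so a_1 = 1.
  35 = 2*12 + 11, so a_2 = 2.
  12 = 1*11 + 1, so a_3 = 1.
  11 = 11*1 + 0, so a_4 = 11.
The remainder reaches 0 after 5 divisions, so the expansion has 5 partial quotients, read off in order.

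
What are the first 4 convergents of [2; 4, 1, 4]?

Using the convergent recurrence p_i = a_i*p_{i-1} + p_{i-2}, q_i = a_i*q_{i-1} + q_{i-2} with p_{-2}=0, p_{-1}=1, q_{-2}=1, q_{-1}=0:
  i=0: a_0=2, p_0 = 2*1 + 0 = 2, q_0 = 2*0 + 1 = 1.
  i=1: a_1=4, p_1 = 4*2 + 1 = 9, q_1 = 4*1 + 0 = 4.
  i=2: a_2=1, p_2 = 1*9 + 2 = 11, q_2 = 1*4 + 1 = 5.
  i=3: a_3=4, p_3 = 4*11 + 9 = 53, q_3 = 4*5 + 4 = 24.

2/1, 9/4, 11/5, 53/24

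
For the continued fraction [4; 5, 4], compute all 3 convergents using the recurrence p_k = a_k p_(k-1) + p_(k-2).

4/1, 21/5, 88/21

Using the convergent recurrence p_i = a_i*p_{i-1} + p_{i-2}, q_i = a_i*q_{i-1} + q_{i-2} with p_{-2}=0, p_{-1}=1, q_{-2}=1, q_{-1}=0:
  i=0: a_0=4, p_0 = 4*1 + 0 = 4, q_0 = 4*0 + 1 = 1.
  i=1: a_1=5, p_1 = 5*4 + 1 = 21, q_1 = 5*1 + 0 = 5.
  i=2: a_2=4, p_2 = 4*21 + 4 = 88, q_2 = 4*5 + 1 = 21.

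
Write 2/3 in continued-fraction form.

[0; 1, 2]

Run the Euclidean algorithm on 2 and 3; the successive quotients are the partial quotients a_0, a_1, ... (each step inverts the fractional part left over by the previous one):
  2 = 0*3 + 2, so a_0 = 0.
  3 = 1*2 + 1, so a_1 = 1.
  2 = 2*1 + 0, so a_2 = 2.
The remainder reaches 0 after 3 divisions, so the expansion has 3 partial quotients, read off in order.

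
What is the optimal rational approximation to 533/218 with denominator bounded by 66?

Expand x = 533/218 as a continued fraction with the Euclidean algorithm:
  533 = 2*218 + 97, so a_0 = 2.
  218 = 2*97 + 24, so a_1 = 2.
  97 = 4*24 + 1, so a_2 = 4.
  24 = 24*1 + 0, so a_3 = 24.
so x = [2; 2, 4, 24].
Convergents (p_i = a_i*p_{i-1} + p_{i-2}, q_i = a_i*q_{i-1} + q_{i-2} with p_{-2}=0, p_{-1}=1, q_{-2}=1, q_{-1}=0), until the denominator exceeds 66:
  i=0: a_0=2, p_0 = 2*1 + 0 = 2, q_0 = 2*0 + 1 = 1.
  i=1: a_1=2, p_1 = 2*2 + 1 = 5, q_1 = 2*1 + 0 = 2.
  i=2: a_2=4, p_2 = 4*5 + 2 = 22, q_2 = 4*2 + 1 = 9.
  i=3: a_3=24, p_3 = 24*22 + 5 = 533, q_3 = 24*9 + 2 = 218.
q_3 = 218 > 66, so the last convergent with denominator <= 66 is p_2/q_2 = 22/9.
The closest fraction with denominator <= 66 is either p_2/q_2 or the intermediate fraction (k*p_2 + p_1)/(k*q_2 + q_1) with the largest k >= 1 whose denominator stays <= 66; these approach x as k grows, and every other convergent or intermediate fraction in range is farther away.
Largest k: floor((66 - q_1)/q_2) = floor((66 - 2)/9) = 7.
That gives (7*22 + 5)/(7*9 + 2) = 159/65.
Compare the errors: |x - 22/9| = |533*9 - 22*218|/(218*9) = 1/1962, and |x - 159/65| = |533*65 - 159*218|/(218*65) = 17/14170.
Cross-multiplying, 1*14170 = 14170 < 33354 = 17*1962, so 1/1962 is smaller: the convergent 22/9 is closer to x than 159/65.

22/9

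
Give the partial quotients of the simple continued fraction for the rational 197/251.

[0; 1, 3, 1, 1, 1, 5, 3]

Run the Euclidean algorithm on 197 and 251; the successive quotients are the partial quotients a_0, a_1, ... (each step inverts the fractional part left over by the previous one):
  197 = 0*251 + 197, so a_0 = 0.
  251 = 1*197 + 54, so a_1 = 1.
  197 = 3*54 + 35, so a_2 = 3.
  54 = 1*35 + 19, so a_3 = 1.
  35 = 1*19 + 16, so a_4 = 1.
  19 = 1*16 + 3, so a_5 = 1.
  16 = 5*3 + 1, so a_6 = 5.
  3 = 3*1 + 0, so a_7 = 3.
The remainder reaches 0 after 8 divisions, so the expansion has 8 partial quotients, read off in order.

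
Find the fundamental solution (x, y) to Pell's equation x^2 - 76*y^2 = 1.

(x, y) = (57799, 6630)

First expand sqrt(76) as a continued fraction. With x_i = (sqrt(76) + m_i)/d_i and (m_0, d_0) = (0, 1): a_0 = floor(sqrt(76)) = 8, since 8^2 = 64 <= 76 < 81 = 9^2.
Iterate m_{i+1} = d_i*a_i - m_i, d_{i+1} = (76 - m_{i+1}^2)/d_i, a_{i+1} = floor((a_0 + m_{i+1})/d_{i+1}):
  m_1 = 1*8 - 0 = 8, d_1 = (76 - 8^2)/1 = 12/1 = 12, a_1 = floor((8 + 8)/12) = 1.
  m_2 = 12*1 - 8 = 4, d_2 = (76 - 4^2)/12 = 60/12 = 5, a_2 = floor((8 + 4)/5) = 2.
  m_3 = 5*2 - 4 = 6, d_3 = (76 - 6^2)/5 = 40/5 = 8, a_3 = floor((8 + 6)/8) = 1.
  m_4 = 8*1 - 6 = 2, d_4 = (76 - 2^2)/8 = 72/8 = 9, a_4 = floor((8 + 2)/9) = 1.
  m_5 = 9*1 - 2 = 7, d_5 = (76 - 7^2)/9 = 27/9 = 3, a_5 = floor((8 + 7)/3) = 5.
  m_6 = 3*5 - 7 = 8, d_6 = (76 - 8^2)/3 = 12/3 = 4, a_6 = floor((8 + 8)/4) = 4.
  m_7 = 4*4 - 8 = 8, d_7 = (76 - 8^2)/4 = 12/4 = 3, a_7 = floor((8 + 8)/3) = 5.
  m_8 = 3*5 - 8 = 7, d_8 = (76 - 7^2)/3 = 27/3 = 9, a_8 = floor((8 + 7)/9) = 1.
  m_9 = 9*1 - 7 = 2, d_9 = (76 - 2^2)/9 = 72/9 = 8, a_9 = floor((8 + 2)/8) = 1.
  m_10 = 8*1 - 2 = 6, d_10 = (76 - 6^2)/8 = 40/8 = 5, a_10 = floor((8 + 6)/5) = 2.
  m_11 = 5*2 - 6 = 4, d_11 = (76 - 4^2)/5 = 60/5 = 12, a_11 = floor((8 + 4)/12) = 1.
  m_12 = 12*1 - 4 = 8, d_12 = (76 - 8^2)/12 = 12/12 = 1, a_12 = floor((8 + 8)/1) = 16.
  m_13 = 1*16 - 8 = 8, d_13 = (76 - 8^2)/1 = 12/1 = 12: (m_13, d_13) = (m_1, d_1) = (8, 12), so from here the quotients repeat a_1, ..., a_12; the period length is 12.
So sqrt(76) = [8; (1, 2, 1, 1, 5, 4, 5, 1, 1, 2, 1, 16)] with period length k = 12.
k is even, so the fundamental solution of x^2 - 76y^2 = 1 is (p_{k-1}, q_{k-1}) = (p_11, q_11); compute convergents through index 11.
Convergents (p_i = a_i*p_{i-1} + p_{i-2}, q_i = a_i*q_{i-1} + q_{i-2} with p_{-2}=0, p_{-1}=1, q_{-2}=1, q_{-1}=0):
  i=0: a_0=8, p_0 = 8*1 + 0 = 8, q_0 = 8*0 + 1 = 1.
  i=1: a_1=1, p_1 = 1*8 + 1 = 9, q_1 = 1*1 + 0 = 1.
  i=2: a_2=2, p_2 = 2*9 + 8 = 26, q_2 = 2*1 + 1 = 3.
  i=3: a_3=1, p_3 = 1*26 + 9 = 35, q_3 = 1*3 + 1 = 4.
  i=4: a_4=1, p_4 = 1*35 + 26 = 61, q_4 = 1*4 + 3 = 7.
  i=5: a_5=5, p_5 = 5*61 + 35 = 340, q_5 = 5*7 + 4 = 39.
  i=6: a_6=4, p_6 = 4*340 + 61 = 1421, q_6 = 4*39 + 7 = 163.
  i=7: a_7=5, p_7 = 5*1421 + 340 = 7445, q_7 = 5*163 + 39 = 854.
  i=8: a_8=1, p_8 = 1*7445 + 1421 = 8866, q_8 = 1*854 + 163 = 1017.
  i=9: a_9=1, p_9 = 1*8866 + 7445 = 16311, q_9 = 1*1017 + 854 = 1871.
  i=10: a_10=2, p_10 = 2*16311 + 8866 = 41488, q_10 = 2*1871 + 1017 = 4759.
  i=11: a_11=1, p_11 = 1*41488 + 16311 = 57799, q_11 = 1*4759 + 1871 = 6630.
Check: 57799^2 - 76*6630^2 = 3340724401 - 3340724400 = 1, so (x, y) = (57799, 6630) solves the equation, and by the theorem it is the least positive solution.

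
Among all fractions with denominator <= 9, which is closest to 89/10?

80/9

Expand x = 89/10 as a continued fraction with the Euclidean algorithm:
  89 = 8*10 + 9, so a_0 = 8.
  10 = 1*9 + 1, so a_1 = 1.
  9 = 9*1 + 0, so a_2 = 9.
so x = [8; 1, 9].
Convergents (p_i = a_i*p_{i-1} + p_{i-2}, q_i = a_i*q_{i-1} + q_{i-2} with p_{-2}=0, p_{-1}=1, q_{-2}=1, q_{-1}=0), until the denominator exceeds 9:
  i=0: a_0=8, p_0 = 8*1 + 0 = 8, q_0 = 8*0 + 1 = 1.
  i=1: a_1=1, p_1 = 1*8 + 1 = 9, q_1 = 1*1 + 0 = 1.
  i=2: a_2=9, p_2 = 9*9 + 8 = 89, q_2 = 9*1 + 1 = 10.
q_2 = 10 > 9, so the last convergent with denominator <= 9 is p_1/q_1 = 9/1.
The closest fraction with denominator <= 9 is either p_1/q_1 or the intermediate fraction (k*p_1 + p_0)/(k*q_1 + q_0) with the largest k >= 1 whose denominator stays <= 9; these approach x as k grows, and every other convergent or intermediate fraction in range is farther away.
Largest k: floor((9 - q_0)/q_1) = floor((9 - 1)/1) = 8.
That gives (8*9 + 8)/(8*1 + 1) = 80/9.
Compare the errors: |x - 9/1| = |89*1 - 9*10|/(10*1) = 1/10, and |x - 80/9| = |89*9 - 80*10|/(10*9) = 1/90.
Cross-multiplying, 1*10 = 10 < 90 = 1*90, so 1/90 is smaller: the intermediate fraction 80/9 is closer to x than 9/1.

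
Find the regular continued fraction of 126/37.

Run the Euclidean algorithm on 126 and 37; the successive quotients are the partial quotients a_0, a_1, ... (each step inverts the fractional part left over by the previous one):
  126 = 3*37 + 15, so a_0 = 3.
  37 = 2*15 + 7, so a_1 = 2.
  15 = 2*7 + 1, so a_2 = 2.
  7 = 7*1 + 0, so a_3 = 7.
The remainder reaches 0 after 4 divisions, so the expansion has 4 partial quotients, read off in order.

[3; 2, 2, 7]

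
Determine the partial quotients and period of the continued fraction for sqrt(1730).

[41; (1, 1, 2, 5, 1, 1, 5, 2, 1, 1, 82)]

Write x_i = (sqrt(1730) + m_i)/d_i with (m_0, d_0) = (0, 1). a_0 = floor(sqrt(1730)) = 41, since 41^2 = 1681 <= 1730 < 1764 = 42^2.
Iterate m_{i+1} = d_i*a_i - m_i, d_{i+1} = (1730 - m_{i+1}^2)/d_i, a_{i+1} = floor((a_0 + m_{i+1})/d_{i+1}):
  m_1 = 1*41 - 0 = 41, d_1 = (1730 - 41^2)/1 = 49/1 = 49, a_1 = floor((41 + 41)/49) = 1.
  m_2 = 49*1 - 41 = 8, d_2 = (1730 - 8^2)/49 = 1666/49 = 34, a_2 = floor((41 + 8)/34) = 1.
  m_3 = 34*1 - 8 = 26, d_3 = (1730 - 26^2)/34 = 1054/34 = 31, a_3 = floor((41 + 26)/31) = 2.
  m_4 = 31*2 - 26 = 36, d_4 = (1730 - 36^2)/31 = 434/31 = 14, a_4 = floor((41 + 36)/14) = 5.
  m_5 = 14*5 - 36 = 34, d_5 = (1730 - 34^2)/14 = 574/14 = 41, a_5 = floor((41 + 34)/41) = 1.
  m_6 = 41*1 - 34 = 7, d_6 = (1730 - 7^2)/41 = 1681/41 = 41, a_6 = floor((41 + 7)/41) = 1.
  m_7 = 41*1 - 7 = 34, d_7 = (1730 - 34^2)/41 = 574/41 = 14, a_7 = floor((41 + 34)/14) = 5.
  m_8 = 14*5 - 34 = 36, d_8 = (1730 - 36^2)/14 = 434/14 = 31, a_8 = floor((41 + 36)/31) = 2.
  m_9 = 31*2 - 36 = 26, d_9 = (1730 - 26^2)/31 = 1054/31 = 34, a_9 = floor((41 + 26)/34) = 1.
  m_10 = 34*1 - 26 = 8, d_10 = (1730 - 8^2)/34 = 1666/34 = 49, a_10 = floor((41 + 8)/49) = 1.
  m_11 = 49*1 - 8 = 41, d_11 = (1730 - 41^2)/49 = 49/49 = 1, a_11 = floor((41 + 41)/1) = 82.
  m_12 = 1*82 - 41 = 41, d_12 = (1730 - 41^2)/1 = 49/1 = 49: (m_12, d_12) = (m_1, d_1) = (41, 49), so from here the quotients repeat a_1, ..., a_11; the period length is 11.
Hence the expansion of sqrt(1730) is a_0 = 41 followed by the repeating block 1, 1, 2, 5, 1, 1, 5, 2, 1, 1, 82 (period 11).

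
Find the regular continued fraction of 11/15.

Run the Euclidean algorithm on 11 and 15; the successive quotients are the partial quotients a_0, a_1, ... (each step inverts the fractional part left over by the previous one):
  11 = 0*15 + 11, so a_0 = 0.
  15 = 1*11 + 4, so a_1 = 1.
  11 = 2*4 + 3, so a_2 = 2.
  4 = 1*3 + 1, so a_3 = 1.
  3 = 3*1 + 0, so a_4 = 3.
The remainder reaches 0 after 5 divisions, so the expansion has 5 partial quotients, read off in order.

[0; 1, 2, 1, 3]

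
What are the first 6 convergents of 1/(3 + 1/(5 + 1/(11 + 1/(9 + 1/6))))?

0/1, 1/3, 5/16, 56/179, 509/1627, 3110/9941

Using the convergent recurrence p_i = a_i*p_{i-1} + p_{i-2}, q_i = a_i*q_{i-1} + q_{i-2} with p_{-2}=0, p_{-1}=1, q_{-2}=1, q_{-1}=0:
  i=0: a_0=0, p_0 = 0*1 + 0 = 0, q_0 = 0*0 + 1 = 1.
  i=1: a_1=3, p_1 = 3*0 + 1 = 1, q_1 = 3*1 + 0 = 3.
  i=2: a_2=5, p_2 = 5*1 + 0 = 5, q_2 = 5*3 + 1 = 16.
  i=3: a_3=11, p_3 = 11*5 + 1 = 56, q_3 = 11*16 + 3 = 179.
  i=4: a_4=9, p_4 = 9*56 + 5 = 509, q_4 = 9*179 + 16 = 1627.
  i=5: a_5=6, p_5 = 6*509 + 56 = 3110, q_5 = 6*1627 + 179 = 9941.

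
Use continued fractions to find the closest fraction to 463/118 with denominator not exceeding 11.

43/11

Expand x = 463/118 as a continued fraction with the Euclidean algorithm:
  463 = 3*118 + 109, so a_0 = 3.
  118 = 1*109 + 9, so a_1 = 1.
  109 = 12*9 + 1, so a_2 = 12.
  9 = 9*1 + 0, so a_3 = 9.
so x = [3; 1, 12, 9].
Convergents (p_i = a_i*p_{i-1} + p_{i-2}, q_i = a_i*q_{i-1} + q_{i-2} with p_{-2}=0, p_{-1}=1, q_{-2}=1, q_{-1}=0), until the denominator exceeds 11:
  i=0: a_0=3, p_0 = 3*1 + 0 = 3, q_0 = 3*0 + 1 = 1.
  i=1: a_1=1, p_1 = 1*3 + 1 = 4, q_1 = 1*1 + 0 = 1.
  i=2: a_2=12, p_2 = 12*4 + 3 = 51, q_2 = 12*1 + 1 = 13.
q_2 = 13 > 11, so the last convergent with denominator <= 11 is p_1/q_1 = 4/1.
The closest fraction with denominator <= 11 is either p_1/q_1 or the intermediate fraction (k*p_1 + p_0)/(k*q_1 + q_0) with the largest k >= 1 whose denominator stays <= 11; these approach x as k grows, and every other convergent or intermediate fraction in range is farther away.
Largest k: floor((11 - q_0)/q_1) = floor((11 - 1)/1) = 10.
That gives (10*4 + 3)/(10*1 + 1) = 43/11.
Compare the errors: |x - 4/1| = |463*1 - 4*118|/(118*1) = 9/118, and |x - 43/11| = |463*11 - 43*118|/(118*11) = 19/1298.
Cross-multiplying, 19*118 = 2242 < 11682 = 9*1298, so 19/1298 is smaller: the intermediate fraction 43/11 is closer to x than 4/1.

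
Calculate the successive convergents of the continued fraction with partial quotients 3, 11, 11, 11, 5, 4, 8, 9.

Using the convergent recurrence p_i = a_i*p_{i-1} + p_{i-2}, q_i = a_i*q_{i-1} + q_{i-2} with p_{-2}=0, p_{-1}=1, q_{-2}=1, q_{-1}=0:
  i=0: a_0=3, p_0 = 3*1 + 0 = 3, q_0 = 3*0 + 1 = 1.
  i=1: a_1=11, p_1 = 11*3 + 1 = 34, q_1 = 11*1 + 0 = 11.
  i=2: a_2=11, p_2 = 11*34 + 3 = 377, q_2 = 11*11 + 1 = 122.
  i=3: a_3=11, p_3 = 11*377 + 34 = 4181, q_3 = 11*122 + 11 = 1353.
  i=4: a_4=5, p_4 = 5*4181 + 377 = 21282, q_4 = 5*1353 + 122 = 6887.
  i=5: a_5=4, p_5 = 4*21282 + 4181 = 89309, q_5 = 4*6887 + 1353 = 28901.
  i=6: a_6=8, p_6 = 8*89309 + 21282 = 735754, q_6 = 8*28901 + 6887 = 238095.
  i=7: a_7=9, p_7 = 9*735754 + 89309 = 6711095, q_7 = 9*238095 + 28901 = 2171756.

3/1, 34/11, 377/122, 4181/1353, 21282/6887, 89309/28901, 735754/238095, 6711095/2171756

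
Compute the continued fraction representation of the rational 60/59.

[1; 59]

Run the Euclidean algorithm on 60 and 59; the successive quotients are the partial quotients a_0, a_1, ... (each step inverts the fractional part left over by the previous one):
  60 = 1*59 + 1, so a_0 = 1.
  59 = 59*1 + 0, so a_1 = 59.
The remainder reaches 0 after 2 divisions, so the expansion has 2 partial quotients, read off in order.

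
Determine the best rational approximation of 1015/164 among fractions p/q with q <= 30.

130/21

Expand x = 1015/164 as a continued fraction with the Euclidean algorithm:
  1015 = 6*164 + 31, so a_0 = 6.
  164 = 5*31 + 9, so a_1 = 5.
  31 = 3*9 + 4, so a_2 = 3.
  9 = 2*4 + 1, so a_3 = 2.
  4 = 4*1 + 0, so a_4 = 4.
so x = [6; 5, 3, 2, 4].
Convergents (p_i = a_i*p_{i-1} + p_{i-2}, q_i = a_i*q_{i-1} + q_{i-2} with p_{-2}=0, p_{-1}=1, q_{-2}=1, q_{-1}=0), until the denominator exceeds 30:
  i=0: a_0=6, p_0 = 6*1 + 0 = 6, q_0 = 6*0 + 1 = 1.
  i=1: a_1=5, p_1 = 5*6 + 1 = 31, q_1 = 5*1 + 0 = 5.
  i=2: a_2=3, p_2 = 3*31 + 6 = 99, q_2 = 3*5 + 1 = 16.
  i=3: a_3=2, p_3 = 2*99 + 31 = 229, q_3 = 2*16 + 5 = 37.
q_3 = 37 > 30, so the last convergent with denominator <= 30 is p_2/q_2 = 99/16.
The closest fraction with denominator <= 30 is either p_2/q_2 or the intermediate fraction (k*p_2 + p_1)/(k*q_2 + q_1) with the largest k >= 1 whose denominator stays <= 30; these approach x as k grows, and every other convergent or intermediate fraction in range is farther away.
Largest k: floor((30 - q_1)/q_2) = floor((30 - 5)/16) = 1.
That gives (1*99 + 31)/(1*16 + 5) = 130/21.
Compare the errors: |x - 99/16| = |1015*16 - 99*164|/(164*16) = 4/2624, and |x - 130/21| = |1015*21 - 130*164|/(164*21) = 5/3444.
Cross-multiplying, 5*2624 = 13120 < 13776 = 4*3444, so 5/3444 is smaller: the intermediate fraction 130/21 is closer to x than 99/16.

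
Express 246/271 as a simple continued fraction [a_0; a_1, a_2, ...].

Run the Euclidean algorithm on 246 and 271; the successive quotients are the partial quotients a_0, a_1, ... (each step inverts the fractional part left over by the previous one):
  246 = 0*271 + 246, so a_0 = 0.
  271 = 1*246 + 25, so a_1 = 1.
  246 = 9*25 + 21, so a_2 = 9.
  25 = 1*21 + 4, so a_3 = 1.
  21 = 5*4 + 1, so a_4 = 5.
  4 = 4*1 + 0, so a_5 = 4.
The remainder reaches 0 after 6 divisions, so the expansion has 6 partial quotients, read off in order.

[0; 1, 9, 1, 5, 4]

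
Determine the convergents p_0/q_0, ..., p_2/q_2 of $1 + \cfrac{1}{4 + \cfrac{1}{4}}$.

1/1, 5/4, 21/17

Using the convergent recurrence p_i = a_i*p_{i-1} + p_{i-2}, q_i = a_i*q_{i-1} + q_{i-2} with p_{-2}=0, p_{-1}=1, q_{-2}=1, q_{-1}=0:
  i=0: a_0=1, p_0 = 1*1 + 0 = 1, q_0 = 1*0 + 1 = 1.
  i=1: a_1=4, p_1 = 4*1 + 1 = 5, q_1 = 4*1 + 0 = 4.
  i=2: a_2=4, p_2 = 4*5 + 1 = 21, q_2 = 4*4 + 1 = 17.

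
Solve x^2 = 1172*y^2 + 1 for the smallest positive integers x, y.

First expand sqrt(1172) as a continued fraction. With x_i = (sqrt(1172) + m_i)/d_i and (m_0, d_0) = (0, 1): a_0 = floor(sqrt(1172)) = 34, since 34^2 = 1156 <= 1172 < 1225 = 35^2.
Iterate m_{i+1} = d_i*a_i - m_i, d_{i+1} = (1172 - m_{i+1}^2)/d_i, a_{i+1} = floor((a_0 + m_{i+1})/d_{i+1}):
  m_1 = 1*34 - 0 = 34, d_1 = (1172 - 34^2)/1 = 16/1 = 16, a_1 = floor((34 + 34)/16) = 4.
  m_2 = 16*4 - 34 = 30, d_2 = (1172 - 30^2)/16 = 272/16 = 17, a_2 = floor((34 + 30)/17) = 3.
  m_3 = 17*3 - 30 = 21, d_3 = (1172 - 21^2)/17 = 731/17 = 43, a_3 = floor((34 + 21)/43) = 1.
  m_4 = 43*1 - 21 = 22, d_4 = (1172 - 22^2)/43 = 688/43 = 16, a_4 = floor((34 + 22)/16) = 3.
  m_5 = 16*3 - 22 = 26, d_5 = (1172 - 26^2)/16 = 496/16 = 31, a_5 = floor((34 + 26)/31) = 1.
  m_6 = 31*1 - 26 = 5, d_6 = (1172 - 5^2)/31 = 1147/31 = 37, a_6 = floor((34 + 5)/37) = 1.
  m_7 = 37*1 - 5 = 32, d_7 = (1172 - 32^2)/37 = 148/37 = 4, a_7 = floor((34 + 32)/4) = 16.
  m_8 = 4*16 - 32 = 32, d_8 = (1172 - 32^2)/4 = 148/4 = 37, a_8 = floor((34 + 32)/37) = 1.
  m_9 = 37*1 - 32 = 5, d_9 = (1172 - 5^2)/37 = 1147/37 = 31, a_9 = floor((34 + 5)/31) = 1.
  m_10 = 31*1 - 5 = 26, d_10 = (1172 - 26^2)/31 = 496/31 = 16, a_10 = floor((34 + 26)/16) = 3.
  m_11 = 16*3 - 26 = 22, d_11 = (1172 - 22^2)/16 = 688/16 = 43, a_11 = floor((34 + 22)/43) = 1.
  m_12 = 43*1 - 22 = 21, d_12 = (1172 - 21^2)/43 = 731/43 = 17, a_12 = floor((34 + 21)/17) = 3.
  m_13 = 17*3 - 21 = 30, d_13 = (1172 - 30^2)/17 = 272/17 = 16, a_13 = floor((34 + 30)/16) = 4.
  m_14 = 16*4 - 30 = 34, d_14 = (1172 - 34^2)/16 = 16/16 = 1, a_14 = floor((34 + 34)/1) = 68.
  m_15 = 1*68 - 34 = 34, d_15 = (1172 - 34^2)/1 = 16/1 = 16: (m_15, d_15) = (m_1, d_1) = (34, 16), so from here the quotients repeat a_1, ..., a_14; the period length is 14.
So sqrt(1172) = [34; (4, 3, 1, 3, 1, 1, 16, 1, 1, 3, 1, 3, 4, 68)] with period length k = 14.
k is even, so the fundamental solution of x^2 - 1172y^2 = 1 is (p_{k-1}, q_{k-1}) = (p_13, q_13); compute convergents through index 13.
Convergents (p_i = a_i*p_{i-1} + p_{i-2}, q_i = a_i*q_{i-1} + q_{i-2} with p_{-2}=0, p_{-1}=1, q_{-2}=1, q_{-1}=0):
  i=0: a_0=34, p_0 = 34*1 + 0 = 34, q_0 = 34*0 + 1 = 1.
  i=1: a_1=4, p_1 = 4*34 + 1 = 137, q_1 = 4*1 + 0 = 4.
  i=2: a_2=3, p_2 = 3*137 + 34 = 445, q_2 = 3*4 + 1 = 13.
  i=3: a_3=1, p_3 = 1*445 + 137 = 582, q_3 = 1*13 + 4 = 17.
  i=4: a_4=3, p_4 = 3*582 + 445 = 2191, q_4 = 3*17 + 13 = 64.
  i=5: a_5=1, p_5 = 1*2191 + 582 = 2773, q_5 = 1*64 + 17 = 81.
  i=6: a_6=1, p_6 = 1*2773 + 2191 = 4964, q_6 = 1*81 + 64 = 145.
  i=7: a_7=16, p_7 = 16*4964 + 2773 = 82197, q_7 = 16*145 + 81 = 2401.
  i=8: a_8=1, p_8 = 1*82197 + 4964 = 87161, q_8 = 1*2401 + 145 = 2546.
  i=9: a_9=1, p_9 = 1*87161 + 82197 = 169358, q_9 = 1*2546 + 2401 = 4947.
  i=10: a_10=3, p_10 = 3*169358 + 87161 = 595235, q_10 = 3*4947 + 2546 = 17387.
  i=11: a_11=1, p_11 = 1*595235 + 169358 = 764593, q_11 = 1*17387 + 4947 = 22334.
  i=12: a_12=3, p_12 = 3*764593 + 595235 = 2889014, q_12 = 3*22334 + 17387 = 84389.
  i=13: a_13=4, p_13 = 4*2889014 + 764593 = 12320649, q_13 = 4*84389 + 22334 = 359890.
Check: 12320649^2 - 1172*359890^2 = 151798391781201 - 151798391781200 = 1, so (x, y) = (12320649, 359890) solves the equation, and by the theorem it is the least positive solution.

(x, y) = (12320649, 359890)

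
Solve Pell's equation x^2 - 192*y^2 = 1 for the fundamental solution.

First expand sqrt(192) as a continued fraction. With x_i = (sqrt(192) + m_i)/d_i and (m_0, d_0) = (0, 1): a_0 = floor(sqrt(192)) = 13, since 13^2 = 169 <= 192 < 196 = 14^2.
Iterate m_{i+1} = d_i*a_i - m_i, d_{i+1} = (192 - m_{i+1}^2)/d_i, a_{i+1} = floor((a_0 + m_{i+1})/d_{i+1}):
  m_1 = 1*13 - 0 = 13, d_1 = (192 - 13^2)/1 = 23/1 = 23, a_1 = floor((13 + 13)/23) = 1.
  m_2 = 23*1 - 13 = 10, d_2 = (192 - 10^2)/23 = 92/23 = 4, a_2 = floor((13 + 10)/4) = 5.
  m_3 = 4*5 - 10 = 10, d_3 = (192 - 10^2)/4 = 92/4 = 23, a_3 = floor((13 + 10)/23) = 1.
  m_4 = 23*1 - 10 = 13, d_4 = (192 - 13^2)/23 = 23/23 = 1, a_4 = floor((13 + 13)/1) = 26.
  m_5 = 1*26 - 13 = 13, d_5 = (192 - 13^2)/1 = 23/1 = 23: (m_5, d_5) = (m_1, d_1) = (13, 23), so from here the quotients repeat a_1, ..., a_4; the period length is 4.
So sqrt(192) = [13; (1, 5, 1, 26)] with period length k = 4.
k is even, so the fundamental solution of x^2 - 192y^2 = 1 is (p_{k-1}, q_{k-1}) = (p_3, q_3); compute convergents through index 3.
Convergents (p_i = a_i*p_{i-1} + p_{i-2}, q_i = a_i*q_{i-1} + q_{i-2} with p_{-2}=0, p_{-1}=1, q_{-2}=1, q_{-1}=0):
  i=0: a_0=13, p_0 = 13*1 + 0 = 13, q_0 = 13*0 + 1 = 1.
  i=1: a_1=1, p_1 = 1*13 + 1 = 14, q_1 = 1*1 + 0 = 1.
  i=2: a_2=5, p_2 = 5*14 + 13 = 83, q_2 = 5*1 + 1 = 6.
  i=3: a_3=1, p_3 = 1*83 + 14 = 97, q_3 = 1*6 + 1 = 7.
Check: 97^2 - 192*7^2 = 9409 - 9408 = 1, so (x, y) = (97, 7) solves the equation, and by the theorem it is the least positive solution.

(x, y) = (97, 7)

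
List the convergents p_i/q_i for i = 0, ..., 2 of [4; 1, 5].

Using the convergent recurrence p_i = a_i*p_{i-1} + p_{i-2}, q_i = a_i*q_{i-1} + q_{i-2} with p_{-2}=0, p_{-1}=1, q_{-2}=1, q_{-1}=0:
  i=0: a_0=4, p_0 = 4*1 + 0 = 4, q_0 = 4*0 + 1 = 1.
  i=1: a_1=1, p_1 = 1*4 + 1 = 5, q_1 = 1*1 + 0 = 1.
  i=2: a_2=5, p_2 = 5*5 + 4 = 29, q_2 = 5*1 + 1 = 6.

4/1, 5/1, 29/6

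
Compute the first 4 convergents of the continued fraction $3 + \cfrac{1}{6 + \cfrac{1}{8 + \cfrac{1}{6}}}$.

Using the convergent recurrence p_i = a_i*p_{i-1} + p_{i-2}, q_i = a_i*q_{i-1} + q_{i-2} with p_{-2}=0, p_{-1}=1, q_{-2}=1, q_{-1}=0:
  i=0: a_0=3, p_0 = 3*1 + 0 = 3, q_0 = 3*0 + 1 = 1.
  i=1: a_1=6, p_1 = 6*3 + 1 = 19, q_1 = 6*1 + 0 = 6.
  i=2: a_2=8, p_2 = 8*19 + 3 = 155, q_2 = 8*6 + 1 = 49.
  i=3: a_3=6, p_3 = 6*155 + 19 = 949, q_3 = 6*49 + 6 = 300.

3/1, 19/6, 155/49, 949/300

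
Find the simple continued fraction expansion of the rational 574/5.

Run the Euclidean algorithm on 574 and 5; the successive quotients are the partial quotients a_0, a_1, ... (each step inverts the fractional part left over by the previous one):
  574 = 114*5 + 4, so a_0 = 114.
  5 = 1*4 + 1, so a_1 = 1.
  4 = 4*1 + 0, so a_2 = 4.
The remainder reaches 0 after 3 divisions, so the expansion has 3 partial quotients, read off in order.

[114; 1, 4]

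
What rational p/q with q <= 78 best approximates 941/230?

45/11

Expand x = 941/230 as a continued fraction with the Euclidean algorithm:
  941 = 4*230 + 21, so a_0 = 4.
  230 = 10*21 + 20, so a_1 = 10.
  21 = 1*20 + 1, so a_2 = 1.
  20 = 20*1 + 0, so a_3 = 20.
so x = [4; 10, 1, 20].
Convergents (p_i = a_i*p_{i-1} + p_{i-2}, q_i = a_i*q_{i-1} + q_{i-2} with p_{-2}=0, p_{-1}=1, q_{-2}=1, q_{-1}=0), until the denominator exceeds 78:
  i=0: a_0=4, p_0 = 4*1 + 0 = 4, q_0 = 4*0 + 1 = 1.
  i=1: a_1=10, p_1 = 10*4 + 1 = 41, q_1 = 10*1 + 0 = 10.
  i=2: a_2=1, p_2 = 1*41 + 4 = 45, q_2 = 1*10 + 1 = 11.
  i=3: a_3=20, p_3 = 20*45 + 41 = 941, q_3 = 20*11 + 10 = 230.
q_3 = 230 > 78, so the last convergent with denominator <= 78 is p_2/q_2 = 45/11.
The closest fraction with denominator <= 78 is either p_2/q_2 or the intermediate fraction (k*p_2 + p_1)/(k*q_2 + q_1) with the largest k >= 1 whose denominator stays <= 78; these approach x as k grows, and every other convergent or intermediate fraction in range is farther away.
Largest k: floor((78 - q_1)/q_2) = floor((78 - 10)/11) = 6.
That gives (6*45 + 41)/(6*11 + 10) = 311/76.
Compare the errors: |x - 45/11| = |941*11 - 45*230|/(230*11) = 1/2530, and |x - 311/76| = |941*76 - 311*230|/(230*76) = 14/17480.
Cross-multiplying, 1*17480 = 17480 < 35420 = 14*2530, so 1/2530 is smaller: the convergent 45/11 is closer to x than 311/76.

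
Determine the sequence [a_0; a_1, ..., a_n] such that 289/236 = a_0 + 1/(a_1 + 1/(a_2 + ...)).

[1; 4, 2, 4, 1, 4]

Run the Euclidean algorithm on 289 and 236; the successive quotients are the partial quotients a_0, a_1, ... (each step inverts the fractional part left over by the previous one):
  289 = 1*236 + 53, so a_0 = 1.
  236 = 4*53 + 24, so a_1 = 4.
  53 = 2*24 + 5, so a_2 = 2.
  24 = 4*5 + 4, so a_3 = 4.
  5 = 1*4 + 1, so a_4 = 1.
  4 = 4*1 + 0, so a_5 = 4.
The remainder reaches 0 after 6 divisions, so the expansion has 6 partial quotients, read off in order.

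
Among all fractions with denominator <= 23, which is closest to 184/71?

Expand x = 184/71 as a continued fraction with the Euclidean algorithm:
  184 = 2*71 + 42, so a_0 = 2.
  71 = 1*42 + 29, so a_1 = 1.
  42 = 1*29 + 13, so a_2 = 1.
  29 = 2*13 + 3, so a_3 = 2.
  13 = 4*3 + 1, so a_4 = 4.
  3 = 3*1 + 0, so a_5 = 3.
so x = [2; 1, 1, 2, 4, 3].
Convergents (p_i = a_i*p_{i-1} + p_{i-2}, q_i = a_i*q_{i-1} + q_{i-2} with p_{-2}=0, p_{-1}=1, q_{-2}=1, q_{-1}=0), until the denominator exceeds 23:
  i=0: a_0=2, p_0 = 2*1 + 0 = 2, q_0 = 2*0 + 1 = 1.
  i=1: a_1=1, p_1 = 1*2 + 1 = 3, q_1 = 1*1 + 0 = 1.
  i=2: a_2=1, p_2 = 1*3 + 2 = 5, q_2 = 1*1 + 1 = 2.
  i=3: a_3=2, p_3 = 2*5 + 3 = 13, q_3 = 2*2 + 1 = 5.
  i=4: a_4=4, p_4 = 4*13 + 5 = 57, q_4 = 4*5 + 2 = 22.
  i=5: a_5=3, p_5 = 3*57 + 13 = 184, q_5 = 3*22 + 5 = 71.
q_5 = 71 > 23, so the last convergent with denominator <= 23 is p_4/q_4 = 57/22.
The closest fraction with denominator <= 23 is either p_4/q_4 or the intermediate fraction (k*p_4 + p_3)/(k*q_4 + q_3) with the largest k >= 1 whose denominator stays <= 23; these approach x as k grows, and every other convergent or intermediate fraction in range is farther away.
Largest k: floor((23 - q_3)/q_4) = floor((23 - 5)/22) = 0.
Since k = 0, no intermediate fraction beyond p_4/q_4 has denominator <= 23, so the convergent 57/22 is the closest (its error is |184*22 - 57*71|/(71*22) = 1/1562).

57/22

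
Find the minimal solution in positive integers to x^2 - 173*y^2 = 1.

First expand sqrt(173) as a continued fraction. With x_i = (sqrt(173) + m_i)/d_i and (m_0, d_0) = (0, 1): a_0 = floor(sqrt(173)) = 13, since 13^2 = 169 <= 173 < 196 = 14^2.
Iterate m_{i+1} = d_i*a_i - m_i, d_{i+1} = (173 - m_{i+1}^2)/d_i, a_{i+1} = floor((a_0 + m_{i+1})/d_{i+1}):
  m_1 = 1*13 - 0 = 13, d_1 = (173 - 13^2)/1 = 4/1 = 4, a_1 = floor((13 + 13)/4) = 6.
  m_2 = 4*6 - 13 = 11, d_2 = (173 - 11^2)/4 = 52/4 = 13, a_2 = floor((13 + 11)/13) = 1.
  m_3 = 13*1 - 11 = 2, d_3 = (173 - 2^2)/13 = 169/13 = 13, a_3 = floor((13 + 2)/13) = 1.
  m_4 = 13*1 - 2 = 11, d_4 = (173 - 11^2)/13 = 52/13 = 4, a_4 = floor((13 + 11)/4) = 6.
  m_5 = 4*6 - 11 = 13, d_5 = (173 - 13^2)/4 = 4/4 = 1, a_5 = floor((13 + 13)/1) = 26.
  m_6 = 1*26 - 13 = 13, d_6 = (173 - 13^2)/1 = 4/1 = 4: (m_6, d_6) = (m_1, d_1) = (13, 4), so from here the quotients repeat a_1, ..., a_5; the period length is 5.
So sqrt(173) = [13; (6, 1, 1, 6, 26)] with period length k = 5.
k is odd, so (p_{k-1}, q_{k-1}) only solves x^2 - 173y^2 = -1 and the fundamental solution of x^2 - 173y^2 = 1 is (p_{2k-1}, q_{2k-1}) = (p_9, q_9); compute convergents through index 9, running through the period twice.
Convergents (p_i = a_i*p_{i-1} + p_{i-2}, q_i = a_i*q_{i-1} + q_{i-2} with p_{-2}=0, p_{-1}=1, q_{-2}=1, q_{-1}=0):
  i=0: a_0=13, p_0 = 13*1 + 0 = 13, q_0 = 13*0 + 1 = 1.
  i=1: a_1=6, p_1 = 6*13 + 1 = 79, q_1 = 6*1 + 0 = 6.
  i=2: a_2=1, p_2 = 1*79 + 13 = 92, q_2 = 1*6 + 1 = 7.
  i=3: a_3=1, p_3 = 1*92 + 79 = 171, q_3 = 1*7 + 6 = 13.
  i=4: a_4=6, p_4 = 6*171 + 92 = 1118, q_4 = 6*13 + 7 = 85.
  i=5: a_5=26, p_5 = 26*1118 + 171 = 29239, q_5 = 26*85 + 13 = 2223.
  i=6: a_6=6, p_6 = 6*29239 + 1118 = 176552, q_6 = 6*2223 + 85 = 13423.
  i=7: a_7=1, p_7 = 1*176552 + 29239 = 205791, q_7 = 1*13423 + 2223 = 15646.
  i=8: a_8=1, p_8 = 1*205791 + 176552 = 382343, q_8 = 1*15646 + 13423 = 29069.
  i=9: a_9=6, p_9 = 6*382343 + 205791 = 2499849, q_9 = 6*29069 + 15646 = 190060.
Indeed p_4^2 - 173*q_4^2 = 1249924 - 1249925 = -1, not +1.
Check: 2499849^2 - 173*190060^2 = 6249245022801 - 6249245022800 = 1, so (x, y) = (2499849, 190060) solves the equation, and by the theorem it is the least positive solution.

(x, y) = (2499849, 190060)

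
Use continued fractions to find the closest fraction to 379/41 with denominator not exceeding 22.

Expand x = 379/41 as a continued fraction with the Euclidean algorithm:
  379 = 9*41 + 10, so a_0 = 9.
  41 = 4*10 + 1, so a_1 = 4.
  10 = 10*1 + 0, so a_2 = 10.
so x = [9; 4, 10].
Convergents (p_i = a_i*p_{i-1} + p_{i-2}, q_i = a_i*q_{i-1} + q_{i-2} with p_{-2}=0, p_{-1}=1, q_{-2}=1, q_{-1}=0), until the denominator exceeds 22:
  i=0: a_0=9, p_0 = 9*1 + 0 = 9, q_0 = 9*0 + 1 = 1.
  i=1: a_1=4, p_1 = 4*9 + 1 = 37, q_1 = 4*1 + 0 = 4.
  i=2: a_2=10, p_2 = 10*37 + 9 = 379, q_2 = 10*4 + 1 = 41.
q_2 = 41 > 22, so the last convergent with denominator <= 22 is p_1/q_1 = 37/4.
The closest fraction with denominator <= 22 is either p_1/q_1 or the intermediate fraction (k*p_1 + p_0)/(k*q_1 + q_0) with the largest k >= 1 whose denominator stays <= 22; these approach x as k grows, and every other convergent or intermediate fraction in range is farther away.
Largest k: floor((22 - q_0)/q_1) = floor((22 - 1)/4) = 5.
That gives (5*37 + 9)/(5*4 + 1) = 194/21.
Compare the errors: |x - 37/4| = |379*4 - 37*41|/(41*4) = 1/164, and |x - 194/21| = |379*21 - 194*41|/(41*21) = 5/861.
Cross-multiplying, 5*164 = 820 < 861 = 1*861, so 5/861 is smaller: the intermediate fraction 194/21 is closer to x than 37/4.

194/21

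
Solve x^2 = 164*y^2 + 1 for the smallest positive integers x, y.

First expand sqrt(164) as a continued fraction. With x_i = (sqrt(164) + m_i)/d_i and (m_0, d_0) = (0, 1): a_0 = floor(sqrt(164)) = 12, since 12^2 = 144 <= 164 < 169 = 13^2.
Iterate m_{i+1} = d_i*a_i - m_i, d_{i+1} = (164 - m_{i+1}^2)/d_i, a_{i+1} = floor((a_0 + m_{i+1})/d_{i+1}):
  m_1 = 1*12 - 0 = 12, d_1 = (164 - 12^2)/1 = 20/1 = 20, a_1 = floor((12 + 12)/20) = 1.
  m_2 = 20*1 - 12 = 8, d_2 = (164 - 8^2)/20 = 100/20 = 5, a_2 = floor((12 + 8)/5) = 4.
  m_3 = 5*4 - 8 = 12, d_3 = (164 - 12^2)/5 = 20/5 = 4, a_3 = floor((12 + 12)/4) = 6.
  m_4 = 4*6 - 12 = 12, d_4 = (164 - 12^2)/4 = 20/4 = 5, a_4 = floor((12 + 12)/5) = 4.
  m_5 = 5*4 - 12 = 8, d_5 = (164 - 8^2)/5 = 100/5 = 20, a_5 = floor((12 + 8)/20) = 1.
  m_6 = 20*1 - 8 = 12, d_6 = (164 - 12^2)/20 = 20/20 = 1, a_6 = floor((12 + 12)/1) = 24.
  m_7 = 1*24 - 12 = 12, d_7 = (164 - 12^2)/1 = 20/1 = 20: (m_7, d_7) = (m_1, d_1) = (12, 20), so from here the quotients repeat a_1, ..., a_6; the period length is 6.
So sqrt(164) = [12; (1, 4, 6, 4, 1, 24)] with period length k = 6.
k is even, so the fundamental solution of x^2 - 164y^2 = 1 is (p_{k-1}, q_{k-1}) = (p_5, q_5); compute convergents through index 5.
Convergents (p_i = a_i*p_{i-1} + p_{i-2}, q_i = a_i*q_{i-1} + q_{i-2} with p_{-2}=0, p_{-1}=1, q_{-2}=1, q_{-1}=0):
  i=0: a_0=12, p_0 = 12*1 + 0 = 12, q_0 = 12*0 + 1 = 1.
  i=1: a_1=1, p_1 = 1*12 + 1 = 13, q_1 = 1*1 + 0 = 1.
  i=2: a_2=4, p_2 = 4*13 + 12 = 64, q_2 = 4*1 + 1 = 5.
  i=3: a_3=6, p_3 = 6*64 + 13 = 397, q_3 = 6*5 + 1 = 31.
  i=4: a_4=4, p_4 = 4*397 + 64 = 1652, q_4 = 4*31 + 5 = 129.
  i=5: a_5=1, p_5 = 1*1652 + 397 = 2049, q_5 = 1*129 + 31 = 160.
Check: 2049^2 - 164*160^2 = 4198401 - 4198400 = 1, so (x, y) = (2049, 160) solves the equation, and by the theorem it is the least positive solution.

(x, y) = (2049, 160)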